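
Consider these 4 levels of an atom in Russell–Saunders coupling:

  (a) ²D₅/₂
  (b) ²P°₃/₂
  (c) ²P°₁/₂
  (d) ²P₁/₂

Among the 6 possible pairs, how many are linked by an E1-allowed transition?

3

(a)–(b): allowed.
(a)–(c): forbidden (ΔJ).
(a)–(d): forbidden (parity, ΔJ).
(b)–(c): forbidden (parity).
(b)–(d): allowed.
(c)–(d): allowed.
Allowed pairs: 3 of 6.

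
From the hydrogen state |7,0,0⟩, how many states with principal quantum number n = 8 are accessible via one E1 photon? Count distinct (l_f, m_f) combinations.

E1 requires Δl = ±1, so l_f ∈ {-1, 1}; with 0 ≤ l_f ≤ n_f−1 = 7, the allowed l_f values are {1}.
For l_f = 1: m_f ∈ {m_i−1, m_i, m_i+1} ∩ [−1, 1] = {-1, 0, 1} → 3 states.
Total: 3.

3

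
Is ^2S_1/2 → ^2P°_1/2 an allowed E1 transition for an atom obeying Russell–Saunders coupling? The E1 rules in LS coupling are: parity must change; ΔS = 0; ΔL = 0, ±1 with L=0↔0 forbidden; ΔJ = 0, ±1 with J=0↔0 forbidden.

allowed

ΔL = 0, ±1 (not L=0↔0): L: 0 → 1, ΔL = +1 — ✓.
ΔS = 0: S: 1/2 → 1/2 — ✓.
Parity must change: even → odd — ✓.
ΔJ = 0, ±1 (not J=0↔0): J: 1/2 → 1/2, ΔJ = +0 — ✓.
All four E1 rules are satisfied.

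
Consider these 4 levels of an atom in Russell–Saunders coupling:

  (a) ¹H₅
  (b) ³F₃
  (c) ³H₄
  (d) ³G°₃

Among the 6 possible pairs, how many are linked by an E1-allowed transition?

(a)–(b): forbidden (parity, ΔS, ΔL, ΔJ).
(a)–(c): forbidden (parity, ΔS).
(a)–(d): forbidden (ΔS, ΔJ).
(b)–(c): forbidden (parity, ΔL).
(b)–(d): allowed.
(c)–(d): allowed.
Allowed pairs: 2 of 6.

2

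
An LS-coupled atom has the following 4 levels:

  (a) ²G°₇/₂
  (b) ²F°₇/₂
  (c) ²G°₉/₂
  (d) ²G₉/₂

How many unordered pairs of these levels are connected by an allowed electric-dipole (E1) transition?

3

(a)–(b): forbidden (parity).
(a)–(c): forbidden (parity).
(a)–(d): allowed.
(b)–(c): forbidden (parity).
(b)–(d): allowed.
(c)–(d): allowed.
Allowed pairs: 3 of 6.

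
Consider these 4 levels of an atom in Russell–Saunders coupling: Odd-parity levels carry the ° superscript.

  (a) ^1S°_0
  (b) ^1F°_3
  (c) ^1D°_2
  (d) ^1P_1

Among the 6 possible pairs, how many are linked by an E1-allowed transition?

2

(a)–(b): forbidden (parity, ΔL, ΔJ).
(a)–(c): forbidden (parity, ΔL, ΔJ).
(a)–(d): allowed.
(b)–(c): forbidden (parity).
(b)–(d): forbidden (ΔL, ΔJ).
(c)–(d): allowed.
Allowed pairs: 2 of 6.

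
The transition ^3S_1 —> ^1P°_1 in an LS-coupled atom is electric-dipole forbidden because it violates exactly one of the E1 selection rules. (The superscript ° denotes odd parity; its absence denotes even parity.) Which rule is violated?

the ΔS = 0 rule

Reading off the term symbols: S 1→0, L 0→1, J 1→1, parity even→odd.
ΔJ = 0, ±1 (not J=0↔0): J: 1 → 1, ΔJ = +0 — satisfied.
ΔS = 0: S: 1 → 0 — violated.
ΔL = 0, ±1 (not L=0↔0): L: 0 → 1, ΔL = +1 — satisfied.
Parity must change: even → odd — satisfied.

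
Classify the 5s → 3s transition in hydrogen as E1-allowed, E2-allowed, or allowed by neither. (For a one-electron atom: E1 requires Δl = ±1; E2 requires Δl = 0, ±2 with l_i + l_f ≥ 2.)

Δl = 0 − 0 = +0; l_i + l_f = 0.
E1 (Δl = ±1): not satisfied.
E2 (Δl = 0,±2, l_i+l_f ≥ 2): not satisfied.

neither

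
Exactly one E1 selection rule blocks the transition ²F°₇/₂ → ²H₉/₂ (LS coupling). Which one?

the ΔL = 0, ±1 rule

Parity must change: odd → even — ✓.
ΔS = 0: S: 1/2 → 1/2 — ✓.
ΔL = 0, ±1 (not L=0↔0): L: 3 → 5, ΔL = +2 — ✗.
ΔJ = 0, ±1 (not J=0↔0): J: 7/2 → 9/2, ΔJ = +1 — ✓.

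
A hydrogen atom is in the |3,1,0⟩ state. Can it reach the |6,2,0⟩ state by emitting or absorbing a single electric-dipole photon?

allowed

Δl = 2 − 1 = +1; the E1 rule Δl = ±1 is satisfied.
Δm_l = 0 − (0) = +0. E1 requires Δm_l = 0, ±1: satisfied.
All E1 selection rules are satisfied.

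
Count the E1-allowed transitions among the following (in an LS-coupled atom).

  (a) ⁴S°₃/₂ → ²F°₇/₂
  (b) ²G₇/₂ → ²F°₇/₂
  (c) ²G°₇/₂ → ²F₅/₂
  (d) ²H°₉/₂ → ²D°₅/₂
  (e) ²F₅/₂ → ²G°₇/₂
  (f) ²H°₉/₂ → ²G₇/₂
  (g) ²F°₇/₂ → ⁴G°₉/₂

4

(a) forbidden (parity, ΔS, ΔL, ΔJ fail)
(b) allowed
(c) allowed
(d) forbidden (parity, ΔL, ΔJ fail)
(e) allowed
(f) allowed
(g) forbidden (parity, ΔS fail)
Total allowed: 4 of 7.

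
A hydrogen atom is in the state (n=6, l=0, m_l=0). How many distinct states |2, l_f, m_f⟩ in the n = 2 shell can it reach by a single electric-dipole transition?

3

E1 requires Δl = ±1, so l_f ∈ {-1, 1}; with 0 ≤ l_f ≤ n_f−1 = 1, the allowed l_f values are {1}.
For l_f = 1: m_f ∈ {m_i−1, m_i, m_i+1} ∩ [−1, 1] = {-1, 0, 1} → 3 states.
Total: 3.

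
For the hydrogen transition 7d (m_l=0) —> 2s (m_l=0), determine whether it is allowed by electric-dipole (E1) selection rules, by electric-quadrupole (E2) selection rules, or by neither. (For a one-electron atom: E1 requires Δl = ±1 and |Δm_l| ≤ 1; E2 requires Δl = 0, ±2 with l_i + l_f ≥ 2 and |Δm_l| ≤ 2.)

Δl = 0 − 2 = -2; l_i + l_f = 2.
Δm_l = +0.
E1 (Δl = ±1, |Δm_l| ≤ 1): not satisfied.
E2 (Δl = 0,±2, l_i+l_f ≥ 2, |Δm_l| ≤ 2): satisfied.

E2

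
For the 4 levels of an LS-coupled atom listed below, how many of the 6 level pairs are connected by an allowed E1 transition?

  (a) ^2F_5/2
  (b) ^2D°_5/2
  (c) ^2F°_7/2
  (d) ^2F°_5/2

(a)–(b): allowed.
(a)–(c): allowed.
(a)–(d): allowed.
(b)–(c): forbidden (parity).
(b)–(d): forbidden (parity).
(c)–(d): forbidden (parity).
Allowed pairs: 3 of 6.

3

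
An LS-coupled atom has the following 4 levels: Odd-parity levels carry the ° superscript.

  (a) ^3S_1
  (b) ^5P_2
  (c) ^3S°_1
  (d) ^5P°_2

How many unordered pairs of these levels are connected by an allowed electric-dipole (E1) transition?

1

(a)–(b): forbidden (parity, ΔS).
(a)–(c): forbidden (ΔL).
(a)–(d): forbidden (ΔS).
(b)–(c): forbidden (ΔS).
(b)–(d): allowed.
(c)–(d): forbidden (parity, ΔS).
Allowed pairs: 1 of 6.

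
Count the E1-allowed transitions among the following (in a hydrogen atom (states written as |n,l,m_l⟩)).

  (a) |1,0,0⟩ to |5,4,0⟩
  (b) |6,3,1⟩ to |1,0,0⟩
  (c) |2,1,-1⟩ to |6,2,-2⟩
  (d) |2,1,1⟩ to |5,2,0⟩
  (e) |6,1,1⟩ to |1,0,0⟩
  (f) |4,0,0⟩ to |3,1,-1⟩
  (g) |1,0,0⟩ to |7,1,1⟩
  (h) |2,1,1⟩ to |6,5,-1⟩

(a) forbidden — Δl = +4 (E1 requires Δl = ±1)
(b) forbidden — Δl = -3 (E1 requires Δl = ±1)
(c) allowed
(d) allowed
(e) allowed
(f) allowed
(g) allowed
(h) forbidden — Δl = +4 (E1 requires Δl = ±1); Δm_l = -2 (E1 requires Δm_l = 0, ±1)
Total allowed: 5 of 8.

5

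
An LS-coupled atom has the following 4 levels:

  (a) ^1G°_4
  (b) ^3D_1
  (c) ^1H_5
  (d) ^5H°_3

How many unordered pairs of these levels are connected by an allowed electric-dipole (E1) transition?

1

(a)–(b): forbidden (ΔS, ΔL, ΔJ).
(a)–(c): allowed.
(a)–(d): forbidden (parity, ΔS).
(b)–(c): forbidden (parity, ΔS, ΔL, ΔJ).
(b)–(d): forbidden (ΔS, ΔL, ΔJ).
(c)–(d): forbidden (ΔS, ΔJ).
Allowed pairs: 1 of 6.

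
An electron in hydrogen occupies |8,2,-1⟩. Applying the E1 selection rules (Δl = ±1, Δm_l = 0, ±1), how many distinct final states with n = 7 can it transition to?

5

E1 requires Δl = ±1, so l_f ∈ {1, 3}; with 0 ≤ l_f ≤ n_f−1 = 6, the allowed l_f values are {1, 3}.
For l_f = 1: m_f ∈ {m_i−1, m_i, m_i+1} ∩ [−1, 1] = {-1, 0} → 2 states.
For l_f = 3: m_f ∈ {m_i−1, m_i, m_i+1} ∩ [−3, 3] = {-2, -1, 0} → 3 states.
Total: 5.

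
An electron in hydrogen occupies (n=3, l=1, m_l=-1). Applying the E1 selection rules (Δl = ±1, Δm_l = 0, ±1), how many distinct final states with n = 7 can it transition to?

E1 requires Δl = ±1, so l_f ∈ {0, 2}; with 0 ≤ l_f ≤ n_f−1 = 6, the allowed l_f values are {0, 2}.
For l_f = 0: m_f ∈ {m_i−1, m_i, m_i+1} ∩ [−0, 0] = {0} → 1 state.
For l_f = 2: m_f ∈ {m_i−1, m_i, m_i+1} ∩ [−2, 2] = {-2, -1, 0} → 3 states.
Total: 4.

4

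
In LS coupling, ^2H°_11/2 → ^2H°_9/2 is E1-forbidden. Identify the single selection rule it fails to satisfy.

Reading off the term symbols: S 1/2→1/2, L 5→5, J 11/2→9/2, parity odd→odd.
Parity must change: odd → odd — ✗.
ΔS = 0: S: 1/2 → 1/2 — ✓.
ΔL = 0, ±1 (not L=0↔0): L: 5 → 5, ΔL = +0 — ✓.
ΔJ = 0, ±1 (not J=0↔0): J: 11/2 → 9/2, ΔJ = -1 — ✓.

parity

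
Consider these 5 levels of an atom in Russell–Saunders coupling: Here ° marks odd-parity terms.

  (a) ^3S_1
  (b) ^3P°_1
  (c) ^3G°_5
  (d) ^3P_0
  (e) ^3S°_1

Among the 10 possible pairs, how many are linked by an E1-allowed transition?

3

(a)–(b): allowed.
(a)–(c): forbidden (ΔL, ΔJ).
(a)–(d): forbidden (parity).
(a)–(e): forbidden (ΔL).
(b)–(c): forbidden (parity, ΔL, ΔJ).
(b)–(d): allowed.
(b)–(e): forbidden (parity).
(c)–(d): forbidden (ΔL, ΔJ).
(c)–(e): forbidden (parity, ΔL, ΔJ).
(d)–(e): allowed.
Allowed pairs: 3 of 10.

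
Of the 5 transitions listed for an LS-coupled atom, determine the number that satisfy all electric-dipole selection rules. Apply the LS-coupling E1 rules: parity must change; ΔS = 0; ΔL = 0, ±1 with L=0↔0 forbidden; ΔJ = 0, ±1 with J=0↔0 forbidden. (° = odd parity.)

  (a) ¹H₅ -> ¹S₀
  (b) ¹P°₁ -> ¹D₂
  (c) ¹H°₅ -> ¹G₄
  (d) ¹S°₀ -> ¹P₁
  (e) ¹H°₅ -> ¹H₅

(a) forbidden (parity, ΔL, ΔJ fail)
(b) allowed
(c) allowed
(d) allowed
(e) allowed
Total allowed: 4 of 5.

4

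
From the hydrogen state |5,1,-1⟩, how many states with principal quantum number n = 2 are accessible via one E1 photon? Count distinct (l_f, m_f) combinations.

1

E1 requires Δl = ±1, so l_f ∈ {0, 2}; with 0 ≤ l_f ≤ n_f−1 = 1, the allowed l_f values are {0}.
For l_f = 0: m_f ∈ {m_i−1, m_i, m_i+1} ∩ [−0, 0] = {0} → 1 state.
Total: 1.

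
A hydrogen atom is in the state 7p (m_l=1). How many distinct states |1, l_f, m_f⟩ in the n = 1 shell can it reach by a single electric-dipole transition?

1

E1 requires Δl = ±1, so l_f ∈ {0, 2}; with 0 ≤ l_f ≤ n_f−1 = 0, the allowed l_f values are {0}.
For l_f = 0: m_f ∈ {m_i−1, m_i, m_i+1} ∩ [−0, 0] = {0} → 1 state.
Total: 1.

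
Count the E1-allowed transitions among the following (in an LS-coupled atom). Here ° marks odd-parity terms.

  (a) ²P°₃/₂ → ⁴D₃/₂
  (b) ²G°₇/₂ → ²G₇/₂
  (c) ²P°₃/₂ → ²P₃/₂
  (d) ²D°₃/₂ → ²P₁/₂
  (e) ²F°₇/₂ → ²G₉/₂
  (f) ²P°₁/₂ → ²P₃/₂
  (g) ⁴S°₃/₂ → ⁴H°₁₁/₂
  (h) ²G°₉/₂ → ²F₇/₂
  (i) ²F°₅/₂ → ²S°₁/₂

(a) forbidden (ΔS fails)
(b) allowed
(c) allowed
(d) allowed
(e) allowed
(f) allowed
(g) forbidden (parity, ΔL, ΔJ fail)
(h) allowed
(i) forbidden (parity, ΔL, ΔJ fail)
Total allowed: 6 of 9.

6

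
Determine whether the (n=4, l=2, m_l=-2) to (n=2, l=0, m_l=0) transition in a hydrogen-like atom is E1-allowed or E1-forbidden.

Initial l = 2, final l = 0, so Δl = -2. E1 requires Δl = ±1: ✗.
Δm_l = 0 − (-2) = +2. E1 requires Δm_l = 0, ±1: ✗.
The transition is electric-dipole forbidden.

forbidden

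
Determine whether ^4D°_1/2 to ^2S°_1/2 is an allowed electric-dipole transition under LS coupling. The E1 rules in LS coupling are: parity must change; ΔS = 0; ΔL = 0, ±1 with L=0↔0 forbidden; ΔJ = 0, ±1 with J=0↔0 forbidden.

forbidden

Initial level: S=3/2, L=2, J=1/2, parity odd. Final level: S=1/2, L=0, J=1/2, parity odd.
Parity must change: odd → odd — violated.
ΔS = 0: S: 3/2 → 1/2 — violated.
ΔL = 0, ±1 (not L=0↔0): L: 2 → 0, ΔL = -2 — violated.
ΔJ = 0, ±1 (not J=0↔0): J: 1/2 → 1/2, ΔJ = +0 — satisfied.
Rule(s) violated: parity, ΔS, ΔL.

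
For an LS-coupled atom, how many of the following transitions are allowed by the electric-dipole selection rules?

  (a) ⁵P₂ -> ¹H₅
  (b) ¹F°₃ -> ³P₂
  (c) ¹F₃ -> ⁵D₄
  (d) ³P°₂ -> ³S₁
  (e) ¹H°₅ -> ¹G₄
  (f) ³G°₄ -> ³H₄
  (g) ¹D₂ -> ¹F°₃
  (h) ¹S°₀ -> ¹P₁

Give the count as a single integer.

(a) forbidden (parity, ΔS, ΔL, ΔJ fail)
(b) forbidden (ΔS, ΔL fail)
(c) forbidden (parity, ΔS fail)
(d) allowed
(e) allowed
(f) allowed
(g) allowed
(h) allowed
Total allowed: 5 of 8.

5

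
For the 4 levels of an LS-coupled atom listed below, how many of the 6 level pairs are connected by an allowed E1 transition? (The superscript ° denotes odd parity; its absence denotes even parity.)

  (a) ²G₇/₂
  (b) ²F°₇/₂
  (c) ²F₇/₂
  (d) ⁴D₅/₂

2

(a)–(b): allowed.
(a)–(c): forbidden (parity).
(a)–(d): forbidden (parity, ΔS, ΔL).
(b)–(c): allowed.
(b)–(d): forbidden (ΔS).
(c)–(d): forbidden (parity, ΔS).
Allowed pairs: 2 of 6.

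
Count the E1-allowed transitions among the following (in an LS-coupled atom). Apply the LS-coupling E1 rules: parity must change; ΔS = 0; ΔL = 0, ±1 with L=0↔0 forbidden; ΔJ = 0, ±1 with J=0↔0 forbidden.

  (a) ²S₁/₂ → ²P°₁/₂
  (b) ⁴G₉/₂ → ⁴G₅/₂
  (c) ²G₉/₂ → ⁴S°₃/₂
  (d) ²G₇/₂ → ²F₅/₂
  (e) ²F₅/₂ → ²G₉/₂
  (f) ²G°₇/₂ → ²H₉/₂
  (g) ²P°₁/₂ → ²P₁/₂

(a) allowed
(b) forbidden (parity, ΔJ fail)
(c) forbidden (ΔS, ΔL, ΔJ fail)
(d) forbidden (parity fails)
(e) forbidden (parity, ΔJ fail)
(f) allowed
(g) allowed
Total allowed: 3 of 7.

3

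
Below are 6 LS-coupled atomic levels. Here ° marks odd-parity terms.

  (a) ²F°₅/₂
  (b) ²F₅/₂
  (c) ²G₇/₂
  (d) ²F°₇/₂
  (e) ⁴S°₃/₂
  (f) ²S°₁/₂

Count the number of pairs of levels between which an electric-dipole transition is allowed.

(a)–(b): allowed.
(a)–(c): allowed.
(a)–(d): forbidden (parity).
(a)–(e): forbidden (parity, ΔS, ΔL).
(a)–(f): forbidden (parity, ΔL, ΔJ).
(b)–(c): forbidden (parity).
(b)–(d): allowed.
(b)–(e): forbidden (ΔS, ΔL).
(b)–(f): forbidden (ΔL, ΔJ).
(c)–(d): allowed.
(c)–(e): forbidden (ΔS, ΔL, ΔJ).
(c)–(f): forbidden (ΔL, ΔJ).
(d)–(e): forbidden (parity, ΔS, ΔL, ΔJ).
(d)–(f): forbidden (parity, ΔL, ΔJ).
(e)–(f): forbidden (parity, ΔS, ΔL).
Allowed pairs: 4 of 15.

4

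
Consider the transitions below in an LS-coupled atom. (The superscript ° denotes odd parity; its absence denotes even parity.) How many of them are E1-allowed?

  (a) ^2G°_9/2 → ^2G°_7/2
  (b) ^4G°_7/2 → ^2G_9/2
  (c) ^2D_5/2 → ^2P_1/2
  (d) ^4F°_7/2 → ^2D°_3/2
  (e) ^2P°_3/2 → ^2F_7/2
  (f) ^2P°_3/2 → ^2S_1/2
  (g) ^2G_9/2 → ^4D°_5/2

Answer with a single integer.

(a) forbidden (parity fails)
(b) forbidden (ΔS fails)
(c) forbidden (parity, ΔJ fail)
(d) forbidden (parity, ΔS, ΔJ fail)
(e) forbidden (ΔL, ΔJ fail)
(f) allowed
(g) forbidden (ΔS, ΔL, ΔJ fail)
Total allowed: 1 of 7.

1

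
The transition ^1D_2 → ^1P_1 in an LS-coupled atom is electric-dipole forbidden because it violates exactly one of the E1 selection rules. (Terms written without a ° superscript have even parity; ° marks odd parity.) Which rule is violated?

parity

Parity must change: even → even — fails.
ΔS = 0: S: 0 → 0 — ok.
ΔL = 0, ±1 (not L=0↔0): L: 2 → 1, ΔL = -1 — ok.
ΔJ = 0, ±1 (not J=0↔0): J: 2 → 1, ΔJ = -1 — ok.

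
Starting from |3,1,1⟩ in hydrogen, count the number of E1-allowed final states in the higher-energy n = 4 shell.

E1 requires Δl = ±1, so l_f ∈ {0, 2}; with 0 ≤ l_f ≤ n_f−1 = 3, the allowed l_f values are {0, 2}.
For l_f = 0: m_f ∈ {m_i−1, m_i, m_i+1} ∩ [−0, 0] = {0} → 1 state.
For l_f = 2: m_f ∈ {m_i−1, m_i, m_i+1} ∩ [−2, 2] = {0, 1, 2} → 3 states.
Total: 4.

4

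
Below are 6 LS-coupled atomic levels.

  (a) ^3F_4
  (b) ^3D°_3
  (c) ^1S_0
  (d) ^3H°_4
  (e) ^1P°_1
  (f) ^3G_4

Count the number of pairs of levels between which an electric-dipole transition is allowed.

(a)–(b): allowed.
(a)–(c): forbidden (parity, ΔS, ΔL, ΔJ).
(a)–(d): forbidden (ΔL).
(a)–(e): forbidden (ΔS, ΔL, ΔJ).
(a)–(f): forbidden (parity).
(b)–(c): forbidden (ΔS, ΔL, ΔJ).
(b)–(d): forbidden (parity, ΔL).
(b)–(e): forbidden (parity, ΔS, ΔJ).
(b)–(f): forbidden (ΔL).
(c)–(d): forbidden (ΔS, ΔL, ΔJ).
(c)–(e): allowed.
(c)–(f): forbidden (parity, ΔS, ΔL, ΔJ).
(d)–(e): forbidden (parity, ΔS, ΔL, ΔJ).
(d)–(f): allowed.
(e)–(f): forbidden (ΔS, ΔL, ΔJ).
Allowed pairs: 3 of 15.

3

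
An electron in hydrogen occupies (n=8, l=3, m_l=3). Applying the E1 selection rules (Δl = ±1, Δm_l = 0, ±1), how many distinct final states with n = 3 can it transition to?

1

E1 requires Δl = ±1, so l_f ∈ {2, 4}; with 0 ≤ l_f ≤ n_f−1 = 2, the allowed l_f values are {2}.
For l_f = 2: m_f ∈ {m_i−1, m_i, m_i+1} ∩ [−2, 2] = {2} → 1 state.
Total: 1.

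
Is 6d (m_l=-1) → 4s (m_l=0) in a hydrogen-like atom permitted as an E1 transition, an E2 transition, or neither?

Δl = 0 − 2 = -2; l_i + l_f = 2.
Δm_l = +1.
E1 (Δl = ±1, |Δm_l| ≤ 1): not satisfied.
E2 (Δl = 0,±2, l_i+l_f ≥ 2, |Δm_l| ≤ 2): satisfied.

E2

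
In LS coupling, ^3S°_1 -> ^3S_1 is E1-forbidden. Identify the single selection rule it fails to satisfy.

the L=0 ↔ L=0 exclusion

Initial level: S=1, L=0, J=1, parity odd. Final level: S=1, L=0, J=1, parity even.
Parity must change: odd → even — passes.
ΔS = 0: S: 1 → 1 — passes.
ΔL = 0, ±1 (not L=0↔0): L: 0 → 0, ΔL = +0 — fails.
ΔJ = 0, ±1 (not J=0↔0): J: 1 → 1, ΔJ = +0 — passes.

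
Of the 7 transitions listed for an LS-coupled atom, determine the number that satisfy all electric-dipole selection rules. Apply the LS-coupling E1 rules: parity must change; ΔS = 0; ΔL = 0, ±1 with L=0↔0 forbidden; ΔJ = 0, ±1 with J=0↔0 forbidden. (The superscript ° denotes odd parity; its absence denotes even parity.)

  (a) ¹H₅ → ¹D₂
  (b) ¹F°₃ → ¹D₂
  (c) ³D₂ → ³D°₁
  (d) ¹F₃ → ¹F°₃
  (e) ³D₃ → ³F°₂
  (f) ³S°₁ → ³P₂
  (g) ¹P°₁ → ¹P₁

6

(a) forbidden (parity, ΔL, ΔJ fail)
(b) allowed
(c) allowed
(d) allowed
(e) allowed
(f) allowed
(g) allowed
Total allowed: 6 of 7.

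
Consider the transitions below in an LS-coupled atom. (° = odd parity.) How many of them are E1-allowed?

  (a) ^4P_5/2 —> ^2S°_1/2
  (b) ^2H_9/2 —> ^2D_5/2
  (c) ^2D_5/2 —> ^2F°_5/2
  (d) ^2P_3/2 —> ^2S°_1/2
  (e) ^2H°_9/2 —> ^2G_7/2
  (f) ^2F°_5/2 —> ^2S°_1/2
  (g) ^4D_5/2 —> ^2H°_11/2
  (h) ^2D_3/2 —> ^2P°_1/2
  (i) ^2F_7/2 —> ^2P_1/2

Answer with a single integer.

(a) forbidden (ΔS, ΔJ fail)
(b) forbidden (parity, ΔL, ΔJ fail)
(c) allowed
(d) allowed
(e) allowed
(f) forbidden (parity, ΔL, ΔJ fail)
(g) forbidden (ΔS, ΔL, ΔJ fail)
(h) allowed
(i) forbidden (parity, ΔL, ΔJ fail)
Total allowed: 4 of 9.

4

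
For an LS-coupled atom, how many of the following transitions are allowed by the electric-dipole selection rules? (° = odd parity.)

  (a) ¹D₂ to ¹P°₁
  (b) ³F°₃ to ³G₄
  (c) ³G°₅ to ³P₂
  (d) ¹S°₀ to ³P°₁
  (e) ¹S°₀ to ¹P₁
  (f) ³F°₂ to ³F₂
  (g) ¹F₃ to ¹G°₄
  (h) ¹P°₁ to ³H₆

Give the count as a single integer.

(a) allowed
(b) allowed
(c) forbidden (ΔL, ΔJ fail)
(d) forbidden (parity, ΔS fail)
(e) allowed
(f) allowed
(g) allowed
(h) forbidden (ΔS, ΔL, ΔJ fail)
Total allowed: 5 of 8.

5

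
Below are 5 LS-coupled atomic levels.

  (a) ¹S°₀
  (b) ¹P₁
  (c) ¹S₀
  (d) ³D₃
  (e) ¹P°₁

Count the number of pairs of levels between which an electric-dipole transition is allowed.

(a)–(b): allowed.
(a)–(c): forbidden (ΔL, ΔJ).
(a)–(d): forbidden (ΔS, ΔL, ΔJ).
(a)–(e): forbidden (parity).
(b)–(c): forbidden (parity).
(b)–(d): forbidden (parity, ΔS, ΔJ).
(b)–(e): allowed.
(c)–(d): forbidden (parity, ΔS, ΔL, ΔJ).
(c)–(e): allowed.
(d)–(e): forbidden (ΔS, ΔJ).
Allowed pairs: 3 of 10.

3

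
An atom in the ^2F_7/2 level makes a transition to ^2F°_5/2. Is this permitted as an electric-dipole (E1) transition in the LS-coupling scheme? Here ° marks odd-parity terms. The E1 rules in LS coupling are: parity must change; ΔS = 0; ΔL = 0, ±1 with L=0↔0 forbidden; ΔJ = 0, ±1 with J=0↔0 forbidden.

allowed

Parity must change: even → odd — ok.
ΔS = 0: S: 1/2 → 1/2 — ok.
ΔL = 0, ±1 (not L=0↔0): L: 3 → 3, ΔL = +0 — ok.
ΔJ = 0, ±1 (not J=0↔0): J: 7/2 → 5/2, ΔJ = -1 — ok.
All four E1 rules are satisfied.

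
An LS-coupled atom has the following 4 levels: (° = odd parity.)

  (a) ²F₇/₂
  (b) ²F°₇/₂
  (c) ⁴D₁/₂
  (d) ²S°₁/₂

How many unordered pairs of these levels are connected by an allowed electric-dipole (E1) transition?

1

(a)–(b): allowed.
(a)–(c): forbidden (parity, ΔS, ΔJ).
(a)–(d): forbidden (ΔL, ΔJ).
(b)–(c): forbidden (ΔS, ΔJ).
(b)–(d): forbidden (parity, ΔL, ΔJ).
(c)–(d): forbidden (ΔS, ΔL).
Allowed pairs: 1 of 6.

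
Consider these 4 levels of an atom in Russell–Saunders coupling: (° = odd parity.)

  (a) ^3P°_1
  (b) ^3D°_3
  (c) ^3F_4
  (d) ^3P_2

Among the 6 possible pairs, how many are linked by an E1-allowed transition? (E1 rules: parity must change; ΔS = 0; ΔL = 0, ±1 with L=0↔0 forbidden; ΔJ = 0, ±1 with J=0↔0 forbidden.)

(a)–(b): forbidden (parity, ΔJ).
(a)–(c): forbidden (ΔL, ΔJ).
(a)–(d): allowed.
(b)–(c): allowed.
(b)–(d): allowed.
(c)–(d): forbidden (parity, ΔL, ΔJ).
Allowed pairs: 3 of 6.

3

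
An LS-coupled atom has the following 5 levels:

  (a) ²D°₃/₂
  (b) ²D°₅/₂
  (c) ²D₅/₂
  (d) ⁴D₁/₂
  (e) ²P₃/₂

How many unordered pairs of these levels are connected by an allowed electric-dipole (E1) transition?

(a)–(b): forbidden (parity).
(a)–(c): allowed.
(a)–(d): forbidden (ΔS).
(a)–(e): allowed.
(b)–(c): allowed.
(b)–(d): forbidden (ΔS, ΔJ).
(b)–(e): allowed.
(c)–(d): forbidden (parity, ΔS, ΔJ).
(c)–(e): forbidden (parity).
(d)–(e): forbidden (parity, ΔS).
Allowed pairs: 4 of 10.

4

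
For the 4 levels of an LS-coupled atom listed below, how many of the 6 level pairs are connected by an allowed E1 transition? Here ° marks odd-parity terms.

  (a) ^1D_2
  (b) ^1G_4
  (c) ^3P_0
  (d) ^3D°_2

0

(a)–(b): forbidden (parity, ΔL, ΔJ).
(a)–(c): forbidden (parity, ΔS, ΔJ).
(a)–(d): forbidden (ΔS).
(b)–(c): forbidden (parity, ΔS, ΔL, ΔJ).
(b)–(d): forbidden (ΔS, ΔL, ΔJ).
(c)–(d): forbidden (ΔJ).
Allowed pairs: 0 of 6.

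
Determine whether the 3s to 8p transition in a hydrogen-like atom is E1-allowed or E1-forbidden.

l: 0 → 1 (Δl = +1). Δl = ±1 ok.
All E1 selection rules are satisfied.

allowed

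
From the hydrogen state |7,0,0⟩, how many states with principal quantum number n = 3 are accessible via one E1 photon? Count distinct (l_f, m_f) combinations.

E1 requires Δl = ±1, so l_f ∈ {-1, 1}; with 0 ≤ l_f ≤ n_f−1 = 2, the allowed l_f values are {1}.
For l_f = 1: m_f ∈ {m_i−1, m_i, m_i+1} ∩ [−1, 1] = {-1, 0, 1} → 3 states.
Total: 3.

3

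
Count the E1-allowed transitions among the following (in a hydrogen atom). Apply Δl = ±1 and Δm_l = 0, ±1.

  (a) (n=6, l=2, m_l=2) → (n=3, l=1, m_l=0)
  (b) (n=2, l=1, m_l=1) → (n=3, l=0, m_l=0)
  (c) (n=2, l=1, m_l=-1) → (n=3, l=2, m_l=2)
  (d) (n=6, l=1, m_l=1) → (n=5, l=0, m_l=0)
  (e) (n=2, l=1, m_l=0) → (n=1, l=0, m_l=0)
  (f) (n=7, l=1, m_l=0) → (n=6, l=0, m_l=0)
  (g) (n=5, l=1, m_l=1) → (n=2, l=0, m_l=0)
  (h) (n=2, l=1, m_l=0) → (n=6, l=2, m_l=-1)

(a) forbidden — Δm_l = -2 (E1 requires Δm_l = 0, ±1)
(b) allowed
(c) forbidden — Δm_l = +3 (E1 requires Δm_l = 0, ±1)
(d) allowed
(e) allowed
(f) allowed
(g) allowed
(h) allowed
Total allowed: 6 of 8.

6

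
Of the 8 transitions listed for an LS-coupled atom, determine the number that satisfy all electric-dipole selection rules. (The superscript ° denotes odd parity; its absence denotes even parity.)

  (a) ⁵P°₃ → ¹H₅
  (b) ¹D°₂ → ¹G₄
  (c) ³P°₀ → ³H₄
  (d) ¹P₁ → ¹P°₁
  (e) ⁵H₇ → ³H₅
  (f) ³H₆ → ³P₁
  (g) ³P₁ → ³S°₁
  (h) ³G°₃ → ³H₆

2

(a) forbidden (ΔS, ΔL, ΔJ fail)
(b) forbidden (ΔL, ΔJ fail)
(c) forbidden (ΔL, ΔJ fail)
(d) allowed
(e) forbidden (parity, ΔS, ΔJ fail)
(f) forbidden (parity, ΔL, ΔJ fail)
(g) allowed
(h) forbidden (ΔJ fails)
Total allowed: 2 of 8.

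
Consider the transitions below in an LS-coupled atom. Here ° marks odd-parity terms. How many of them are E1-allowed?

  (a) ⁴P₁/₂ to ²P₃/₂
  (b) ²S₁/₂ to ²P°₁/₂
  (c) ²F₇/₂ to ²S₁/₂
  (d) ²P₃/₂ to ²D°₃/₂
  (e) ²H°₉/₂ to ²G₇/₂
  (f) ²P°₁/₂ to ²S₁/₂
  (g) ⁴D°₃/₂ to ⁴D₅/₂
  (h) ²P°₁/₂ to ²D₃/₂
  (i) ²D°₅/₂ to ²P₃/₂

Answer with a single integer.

(a) forbidden (parity, ΔS fail)
(b) allowed
(c) forbidden (parity, ΔL, ΔJ fail)
(d) allowed
(e) allowed
(f) allowed
(g) allowed
(h) allowed
(i) allowed
Total allowed: 7 of 9.

7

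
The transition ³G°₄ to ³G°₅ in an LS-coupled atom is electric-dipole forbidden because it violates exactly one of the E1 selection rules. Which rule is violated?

parity

Reading off the term symbols: S 1→1, L 4→4, J 4→5, parity odd→odd.
ΔS = 0: S: 1 → 1 — ✓.
ΔL = 0, ±1 (not L=0↔0): L: 4 → 4, ΔL = +0 — ✓.
Parity must change: odd → odd — ✗.
ΔJ = 0, ±1 (not J=0↔0): J: 4 → 5, ΔJ = +1 — ✓.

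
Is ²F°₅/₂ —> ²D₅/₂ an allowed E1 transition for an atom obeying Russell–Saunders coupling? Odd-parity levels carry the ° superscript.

Initial level: S=1/2, L=3, J=5/2, parity odd. Final level: S=1/2, L=2, J=5/2, parity even.
Parity must change: odd → even — ✓.
ΔS = 0: S: 1/2 → 1/2 — ✓.
ΔL = 0, ±1 (not L=0↔0): L: 3 → 2, ΔL = -1 — ✓.
ΔJ = 0, ±1 (not J=0↔0): J: 5/2 → 5/2, ΔJ = +0 — ✓.
All four E1 rules are satisfied.

allowed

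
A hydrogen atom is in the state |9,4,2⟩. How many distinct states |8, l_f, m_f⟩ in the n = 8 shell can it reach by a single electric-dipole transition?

E1 requires Δl = ±1, so l_f ∈ {3, 5}; with 0 ≤ l_f ≤ n_f−1 = 7, the allowed l_f values are {3, 5}.
For l_f = 3: m_f ∈ {m_i−1, m_i, m_i+1} ∩ [−3, 3] = {1, 2, 3} → 3 states.
For l_f = 5: m_f ∈ {m_i−1, m_i, m_i+1} ∩ [−5, 5] = {1, 2, 3} → 3 states.
Total: 6.

6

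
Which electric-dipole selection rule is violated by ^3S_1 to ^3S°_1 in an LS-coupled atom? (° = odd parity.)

the L=0 ↔ L=0 exclusion

ΔL = 0, ±1 (not L=0↔0): L: 0 → 0, ΔL = +0 — fails.
ΔJ = 0, ±1 (not J=0↔0): J: 1 → 1, ΔJ = +0 — passes.
Parity must change: even → odd — passes.
ΔS = 0: S: 1 → 1 — passes.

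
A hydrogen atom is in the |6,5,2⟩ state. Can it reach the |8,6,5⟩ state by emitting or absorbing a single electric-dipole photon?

Δl = 6 − 5 = +1; the E1 rule Δl = ±1 is satisfied.
m_l: 2 → 5 (Δm_l = +3). |Δm_l| ≤ 1 violated.
The transition is electric-dipole forbidden.

forbidden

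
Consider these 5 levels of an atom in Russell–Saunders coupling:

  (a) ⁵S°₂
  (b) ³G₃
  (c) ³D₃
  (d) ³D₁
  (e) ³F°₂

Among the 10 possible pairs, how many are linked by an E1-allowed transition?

3

(a)–(b): forbidden (ΔS, ΔL).
(a)–(c): forbidden (ΔS, ΔL).
(a)–(d): forbidden (ΔS, ΔL).
(a)–(e): forbidden (parity, ΔS, ΔL).
(b)–(c): forbidden (parity, ΔL).
(b)–(d): forbidden (parity, ΔL, ΔJ).
(b)–(e): allowed.
(c)–(d): forbidden (parity, ΔJ).
(c)–(e): allowed.
(d)–(e): allowed.
Allowed pairs: 3 of 10.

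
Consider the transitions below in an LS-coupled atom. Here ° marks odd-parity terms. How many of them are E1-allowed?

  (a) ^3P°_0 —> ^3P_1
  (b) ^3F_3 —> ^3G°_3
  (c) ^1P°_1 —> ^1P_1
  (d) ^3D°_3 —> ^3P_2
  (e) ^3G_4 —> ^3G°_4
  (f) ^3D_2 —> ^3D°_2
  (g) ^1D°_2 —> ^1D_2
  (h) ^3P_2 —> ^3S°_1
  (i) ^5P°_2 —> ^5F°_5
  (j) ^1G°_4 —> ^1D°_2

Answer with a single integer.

(a) allowed
(b) allowed
(c) allowed
(d) allowed
(e) allowed
(f) allowed
(g) allowed
(h) allowed
(i) forbidden (parity, ΔL, ΔJ fail)
(j) forbidden (parity, ΔL, ΔJ fail)
Total allowed: 8 of 10.

8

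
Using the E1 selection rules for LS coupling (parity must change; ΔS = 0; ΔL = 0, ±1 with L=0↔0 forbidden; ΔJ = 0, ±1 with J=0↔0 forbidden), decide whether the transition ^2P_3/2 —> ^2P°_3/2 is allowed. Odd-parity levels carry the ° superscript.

Parity must change: even → odd — satisfied.
ΔS = 0: S: 1/2 → 1/2 — satisfied.
ΔL = 0, ±1 (not L=0↔0): L: 1 → 1, ΔL = +0 — satisfied.
ΔJ = 0, ±1 (not J=0↔0): J: 3/2 → 3/2, ΔJ = +0 — satisfied.
All four E1 rules are satisfied.

allowed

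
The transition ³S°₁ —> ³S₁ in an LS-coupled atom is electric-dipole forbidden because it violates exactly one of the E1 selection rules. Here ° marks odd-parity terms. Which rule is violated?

Reading off the term symbols: S 1→1, L 0→0, J 1→1, parity odd→even.
Parity must change: odd → even — passes.
ΔS = 0: S: 1 → 1 — passes.
ΔL = 0, ±1 (not L=0↔0): L: 0 → 0, ΔL = +0 — fails.
ΔJ = 0, ±1 (not J=0↔0): J: 1 → 1, ΔJ = +0 — passes.

the L=0 ↔ L=0 exclusion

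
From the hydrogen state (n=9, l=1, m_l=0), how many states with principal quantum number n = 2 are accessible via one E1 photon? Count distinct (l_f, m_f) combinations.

1

E1 requires Δl = ±1, so l_f ∈ {0, 2}; with 0 ≤ l_f ≤ n_f−1 = 1, the allowed l_f values are {0}.
For l_f = 0: m_f ∈ {m_i−1, m_i, m_i+1} ∩ [−0, 0] = {0} → 1 state.
Total: 1.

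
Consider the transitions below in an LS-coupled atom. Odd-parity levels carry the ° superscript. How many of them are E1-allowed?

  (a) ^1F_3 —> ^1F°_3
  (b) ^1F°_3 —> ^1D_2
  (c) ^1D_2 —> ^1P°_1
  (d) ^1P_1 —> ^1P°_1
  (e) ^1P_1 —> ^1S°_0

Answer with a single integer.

(a) allowed
(b) allowed
(c) allowed
(d) allowed
(e) allowed
Total allowed: 5 of 5.

5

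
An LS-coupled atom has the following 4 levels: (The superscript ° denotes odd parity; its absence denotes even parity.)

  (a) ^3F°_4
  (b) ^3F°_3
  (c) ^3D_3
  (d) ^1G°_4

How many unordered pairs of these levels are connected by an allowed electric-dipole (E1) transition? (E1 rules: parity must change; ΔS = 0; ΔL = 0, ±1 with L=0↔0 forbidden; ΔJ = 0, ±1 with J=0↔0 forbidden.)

2

(a)–(b): forbidden (parity).
(a)–(c): allowed.
(a)–(d): forbidden (parity, ΔS).
(b)–(c): allowed.
(b)–(d): forbidden (parity, ΔS).
(c)–(d): forbidden (ΔS, ΔL).
Allowed pairs: 2 of 6.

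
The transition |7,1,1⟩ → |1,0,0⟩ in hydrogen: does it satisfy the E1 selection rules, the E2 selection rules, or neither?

E1

Δl = 0 − 1 = -1; l_i + l_f = 1.
Δm_l = -1.
E1 (Δl = ±1, |Δm_l| ≤ 1): satisfied.
E2 (Δl = 0,±2, l_i+l_f ≥ 2, |Δm_l| ≤ 2): not satisfied.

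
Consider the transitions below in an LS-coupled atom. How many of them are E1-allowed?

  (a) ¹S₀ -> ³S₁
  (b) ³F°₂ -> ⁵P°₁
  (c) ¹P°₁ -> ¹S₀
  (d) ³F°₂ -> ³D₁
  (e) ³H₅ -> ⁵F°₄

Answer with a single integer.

2

(a) forbidden (parity, ΔS, ΔL fail)
(b) forbidden (parity, ΔS, ΔL fail)
(c) allowed
(d) allowed
(e) forbidden (ΔS, ΔL fail)
Total allowed: 2 of 5.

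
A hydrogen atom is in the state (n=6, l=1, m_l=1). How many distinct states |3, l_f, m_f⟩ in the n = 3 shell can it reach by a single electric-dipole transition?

4

E1 requires Δl = ±1, so l_f ∈ {0, 2}; with 0 ≤ l_f ≤ n_f−1 = 2, the allowed l_f values are {0, 2}.
For l_f = 0: m_f ∈ {m_i−1, m_i, m_i+1} ∩ [−0, 0] = {0} → 1 state.
For l_f = 2: m_f ∈ {m_i−1, m_i, m_i+1} ∩ [−2, 2] = {0, 1, 2} → 3 states.
Total: 4.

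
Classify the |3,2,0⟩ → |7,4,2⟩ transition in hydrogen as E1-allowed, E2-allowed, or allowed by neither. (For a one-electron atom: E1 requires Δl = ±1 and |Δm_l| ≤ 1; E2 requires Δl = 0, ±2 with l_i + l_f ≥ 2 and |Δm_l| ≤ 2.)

E2

Δl = 4 − 2 = +2; l_i + l_f = 6.
Δm_l = +2.
E1 (Δl = ±1, |Δm_l| ≤ 1): not satisfied.
E2 (Δl = 0,±2, l_i+l_f ≥ 2, |Δm_l| ≤ 2): satisfied.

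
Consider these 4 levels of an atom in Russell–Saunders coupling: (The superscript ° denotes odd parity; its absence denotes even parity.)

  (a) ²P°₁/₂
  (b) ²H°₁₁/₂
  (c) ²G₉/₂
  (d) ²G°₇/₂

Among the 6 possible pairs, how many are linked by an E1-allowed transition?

2

(a)–(b): forbidden (parity, ΔL, ΔJ).
(a)–(c): forbidden (ΔL, ΔJ).
(a)–(d): forbidden (parity, ΔL, ΔJ).
(b)–(c): allowed.
(b)–(d): forbidden (parity, ΔJ).
(c)–(d): allowed.
Allowed pairs: 2 of 6.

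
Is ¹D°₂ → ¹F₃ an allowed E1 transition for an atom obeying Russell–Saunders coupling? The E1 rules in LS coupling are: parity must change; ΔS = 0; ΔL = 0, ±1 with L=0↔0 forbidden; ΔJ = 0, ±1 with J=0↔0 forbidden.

allowed

Initial level: S=0, L=2, J=2, parity odd. Final level: S=0, L=3, J=3, parity even.
Parity must change: odd → even — satisfied.
ΔS = 0: S: 0 → 0 — satisfied.
ΔL = 0, ±1 (not L=0↔0): L: 2 → 3, ΔL = +1 — satisfied.
ΔJ = 0, ±1 (not J=0↔0): J: 2 → 3, ΔJ = +1 — satisfied.
All four E1 rules are satisfied.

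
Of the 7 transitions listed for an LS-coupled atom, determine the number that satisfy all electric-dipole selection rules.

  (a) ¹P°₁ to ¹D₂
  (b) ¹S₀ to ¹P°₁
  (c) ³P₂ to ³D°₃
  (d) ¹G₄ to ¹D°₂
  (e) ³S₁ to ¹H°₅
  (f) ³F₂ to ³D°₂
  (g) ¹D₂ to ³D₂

4

(a) allowed
(b) allowed
(c) allowed
(d) forbidden (ΔL, ΔJ fail)
(e) forbidden (ΔS, ΔL, ΔJ fail)
(f) allowed
(g) forbidden (parity, ΔS fail)
Total allowed: 4 of 7.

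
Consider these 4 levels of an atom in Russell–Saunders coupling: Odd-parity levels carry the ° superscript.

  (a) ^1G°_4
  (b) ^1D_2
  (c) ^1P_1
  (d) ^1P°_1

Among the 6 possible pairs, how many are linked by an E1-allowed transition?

2

(a)–(b): forbidden (ΔL, ΔJ).
(a)–(c): forbidden (ΔL, ΔJ).
(a)–(d): forbidden (parity, ΔL, ΔJ).
(b)–(c): forbidden (parity).
(b)–(d): allowed.
(c)–(d): allowed.
Allowed pairs: 2 of 6.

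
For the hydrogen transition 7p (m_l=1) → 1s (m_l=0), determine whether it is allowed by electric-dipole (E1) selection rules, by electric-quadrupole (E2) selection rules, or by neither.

Δl = 0 − 1 = -1; l_i + l_f = 1.
Δm_l = -1.
E1 (Δl = ±1, |Δm_l| ≤ 1): satisfied.
E2 (Δl = 0,±2, l_i+l_f ≥ 2, |Δm_l| ≤ 2): not satisfied.

E1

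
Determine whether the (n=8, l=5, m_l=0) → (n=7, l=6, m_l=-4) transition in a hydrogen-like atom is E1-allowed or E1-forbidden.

forbidden

l: 5 → 6 (Δl = +1). Δl = ±1 ok.
Δm_l = -4 − (0) = -4. E1 requires Δm_l = 0, ±1: fails.
The transition is electric-dipole forbidden.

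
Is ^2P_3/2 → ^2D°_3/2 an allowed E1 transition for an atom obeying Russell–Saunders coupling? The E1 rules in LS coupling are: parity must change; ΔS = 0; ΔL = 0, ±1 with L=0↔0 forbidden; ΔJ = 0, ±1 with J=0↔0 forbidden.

allowed

Reading off the term symbols: S 1/2→1/2, L 1→2, J 3/2→3/2, parity even→odd.
Parity must change: even → odd — ok.
ΔS = 0: S: 1/2 → 1/2 — ok.
ΔL = 0, ±1 (not L=0↔0): L: 1 → 2, ΔL = +1 — ok.
ΔJ = 0, ±1 (not J=0↔0): J: 3/2 → 3/2, ΔJ = +0 — ok.
All four E1 rules are satisfied.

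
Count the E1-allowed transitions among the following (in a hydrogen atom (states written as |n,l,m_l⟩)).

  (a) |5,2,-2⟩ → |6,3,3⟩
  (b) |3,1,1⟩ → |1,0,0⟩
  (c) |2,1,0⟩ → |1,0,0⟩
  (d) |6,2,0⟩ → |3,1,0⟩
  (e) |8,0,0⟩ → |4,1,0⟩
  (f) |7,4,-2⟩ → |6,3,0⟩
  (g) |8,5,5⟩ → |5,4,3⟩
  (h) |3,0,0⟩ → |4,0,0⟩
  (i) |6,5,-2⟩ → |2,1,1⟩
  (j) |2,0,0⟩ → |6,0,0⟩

4

(a) forbidden — Δm_l = +5 (E1 requires Δm_l = 0, ±1)
(b) allowed
(c) allowed
(d) allowed
(e) allowed
(f) forbidden — Δm_l = +2 (E1 requires Δm_l = 0, ±1)
(g) forbidden — Δm_l = -2 (E1 requires Δm_l = 0, ±1)
(h) forbidden — Δl = +0 (E1 requires Δl = ±1)
(i) forbidden — Δl = -4 (E1 requires Δl = ±1); Δm_l = +3 (E1 requires Δm_l = 0, ±1)
(j) forbidden — Δl = +0 (E1 requires Δl = ±1)
Total allowed: 4 of 10.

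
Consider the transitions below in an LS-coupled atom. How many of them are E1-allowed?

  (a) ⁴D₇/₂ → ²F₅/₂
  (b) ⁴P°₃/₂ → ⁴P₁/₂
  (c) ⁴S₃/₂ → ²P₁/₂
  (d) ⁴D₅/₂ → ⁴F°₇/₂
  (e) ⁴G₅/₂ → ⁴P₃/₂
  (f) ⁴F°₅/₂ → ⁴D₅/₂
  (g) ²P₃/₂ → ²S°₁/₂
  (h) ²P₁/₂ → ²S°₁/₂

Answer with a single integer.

(a) forbidden (parity, ΔS fail)
(b) allowed
(c) forbidden (parity, ΔS fail)
(d) allowed
(e) forbidden (parity, ΔL fail)
(f) allowed
(g) allowed
(h) allowed
Total allowed: 5 of 8.

5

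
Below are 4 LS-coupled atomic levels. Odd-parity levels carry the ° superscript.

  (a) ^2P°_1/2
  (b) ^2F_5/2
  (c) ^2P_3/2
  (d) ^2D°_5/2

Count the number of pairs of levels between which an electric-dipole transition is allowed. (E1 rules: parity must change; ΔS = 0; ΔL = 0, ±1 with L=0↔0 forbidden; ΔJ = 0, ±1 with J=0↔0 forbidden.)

(a)–(b): forbidden (ΔL, ΔJ).
(a)–(c): allowed.
(a)–(d): forbidden (parity, ΔJ).
(b)–(c): forbidden (parity, ΔL).
(b)–(d): allowed.
(c)–(d): allowed.
Allowed pairs: 3 of 6.

3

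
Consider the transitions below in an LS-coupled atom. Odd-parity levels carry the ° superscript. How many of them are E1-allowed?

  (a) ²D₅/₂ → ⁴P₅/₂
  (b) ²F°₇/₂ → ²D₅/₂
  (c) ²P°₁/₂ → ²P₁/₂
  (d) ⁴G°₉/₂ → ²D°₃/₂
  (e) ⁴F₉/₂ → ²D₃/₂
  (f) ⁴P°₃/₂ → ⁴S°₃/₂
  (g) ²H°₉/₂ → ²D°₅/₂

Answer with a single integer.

2

(a) forbidden (parity, ΔS fail)
(b) allowed
(c) allowed
(d) forbidden (parity, ΔS, ΔL, ΔJ fail)
(e) forbidden (parity, ΔS, ΔJ fail)
(f) forbidden (parity fails)
(g) forbidden (parity, ΔL, ΔJ fail)
Total allowed: 2 of 7.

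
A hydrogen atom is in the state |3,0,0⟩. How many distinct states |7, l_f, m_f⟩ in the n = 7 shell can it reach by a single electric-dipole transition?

E1 requires Δl = ±1, so l_f ∈ {-1, 1}; with 0 ≤ l_f ≤ n_f−1 = 6, the allowed l_f values are {1}.
For l_f = 1: m_f ∈ {m_i−1, m_i, m_i+1} ∩ [−1, 1] = {-1, 0, 1} → 3 states.
Total: 3.

3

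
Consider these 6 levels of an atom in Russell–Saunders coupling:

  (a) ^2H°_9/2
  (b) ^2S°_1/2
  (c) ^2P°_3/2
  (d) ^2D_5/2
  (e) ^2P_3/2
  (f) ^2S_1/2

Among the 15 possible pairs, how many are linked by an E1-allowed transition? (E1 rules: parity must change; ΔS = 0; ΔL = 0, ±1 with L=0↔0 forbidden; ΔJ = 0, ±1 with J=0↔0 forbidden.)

4

(a)–(b): forbidden (parity, ΔL, ΔJ).
(a)–(c): forbidden (parity, ΔL, ΔJ).
(a)–(d): forbidden (ΔL, ΔJ).
(a)–(e): forbidden (ΔL, ΔJ).
(a)–(f): forbidden (ΔL, ΔJ).
(b)–(c): forbidden (parity).
(b)–(d): forbidden (ΔL, ΔJ).
(b)–(e): allowed.
(b)–(f): forbidden (ΔL).
(c)–(d): allowed.
(c)–(e): allowed.
(c)–(f): allowed.
(d)–(e): forbidden (parity).
(d)–(f): forbidden (parity, ΔL, ΔJ).
(e)–(f): forbidden (parity).
Allowed pairs: 4 of 15.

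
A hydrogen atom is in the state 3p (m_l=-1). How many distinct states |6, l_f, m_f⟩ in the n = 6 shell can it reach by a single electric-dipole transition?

E1 requires Δl = ±1, so l_f ∈ {0, 2}; with 0 ≤ l_f ≤ n_f−1 = 5, the allowed l_f values are {0, 2}.
For l_f = 0: m_f ∈ {m_i−1, m_i, m_i+1} ∩ [−0, 0] = {0} → 1 state.
For l_f = 2: m_f ∈ {m_i−1, m_i, m_i+1} ∩ [−2, 2] = {-2, -1, 0} → 3 states.
Total: 4.

4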